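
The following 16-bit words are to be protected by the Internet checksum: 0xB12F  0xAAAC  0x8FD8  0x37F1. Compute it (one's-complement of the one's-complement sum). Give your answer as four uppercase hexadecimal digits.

DC59

One's-complement addition (fold any carry out of bit 15 back into bit 0):
  0xB12F + 0xAAAC = 0x15BDB → wrap carry → 0x5BDC
  0x5BDC + 0x8FD8 = 0x0EBB4
  0xEBB4 + 0x37F1 = 0x123A5 → wrap carry → 0x23A6
One's-complement sum = 0x23A6.
Checksum = ~0x23A6 & 0xFFFF = 0xDC59.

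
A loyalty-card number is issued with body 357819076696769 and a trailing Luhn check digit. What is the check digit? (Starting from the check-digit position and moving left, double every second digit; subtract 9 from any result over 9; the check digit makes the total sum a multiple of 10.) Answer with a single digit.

4

Partial digits right→left: 9 6 7 6 9 6 6 7 0 9 1 8 7 5 3
Double every second digit counting from the check-digit position (so the 1st, 3rd, 5th, ... of the partial from the right).
  doubled (with −9 where >9): 9 5 9 3 0 2 5 6 → sum 39
  kept as-is: 6 6 6 7 9 8 5 → sum 47
Total = 39 + 47 = 86.
Check digit = (10 − (86 mod 10)) mod 10 = 4.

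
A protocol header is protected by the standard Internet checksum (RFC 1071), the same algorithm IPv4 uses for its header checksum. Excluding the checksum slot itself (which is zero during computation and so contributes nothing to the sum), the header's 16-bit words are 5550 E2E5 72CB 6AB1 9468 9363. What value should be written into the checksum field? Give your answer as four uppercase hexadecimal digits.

C280

One's-complement addition (fold any carry out of bit 15 back into bit 0):
  0x5550 + 0xE2E5 = 0x13835 → wrap carry → 0x3836
  0x3836 + 0x72CB = 0x0AB01
  0xAB01 + 0x6AB1 = 0x115B2 → wrap carry → 0x15B3
  0x15B3 + 0x9468 = 0x0AA1B
  0xAA1B + 0x9363 = 0x13D7E → wrap carry → 0x3D7F
One's-complement sum = 0x3D7F.
Checksum = ~0x3D7F & 0xFFFF = 0xC280.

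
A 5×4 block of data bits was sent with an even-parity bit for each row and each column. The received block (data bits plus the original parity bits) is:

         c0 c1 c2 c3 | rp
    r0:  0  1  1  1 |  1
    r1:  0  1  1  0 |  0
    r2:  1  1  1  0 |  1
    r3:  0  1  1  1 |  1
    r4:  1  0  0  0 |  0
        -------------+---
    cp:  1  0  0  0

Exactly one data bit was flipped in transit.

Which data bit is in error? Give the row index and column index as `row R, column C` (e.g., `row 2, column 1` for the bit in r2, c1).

row 4, column 0

Recompute each row's even parity and compare to rp:
  r0: data parity 1, sent rp 1 → ok
  r1: data parity 0, sent rp 0 → ok
  r2: data parity 1, sent rp 1 → ok
  r3: data parity 1, sent rp 1 → ok
  r4: data parity 1, sent rp 0 → mismatch
Recompute each column's even parity and compare to cp:
  c0: data parity 0, sent cp 1 → mismatch
  c1: data parity 0, sent cp 0 → ok
  c2: data parity 0, sent cp 0 → ok
  c3: data parity 0, sent cp 0 → ok
Exactly one row (r4) and one column (c0) fail → the flipped bit is at their intersection.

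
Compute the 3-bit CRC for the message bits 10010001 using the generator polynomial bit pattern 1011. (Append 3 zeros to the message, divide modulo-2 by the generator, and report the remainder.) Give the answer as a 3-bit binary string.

001

Append 3 zeros: 10010001000. Divide by 1011 (XOR where the leading bit is 1):
  pos 0: 1001 XOR 1011 = 0010
  pos 2: 1000 XOR 1011 = 0011
  pos 4: 1101 XOR 1011 = 0110
  pos 5: 1100 XOR 1011 = 0111
  pos 6: 1110 XOR 1011 = 0101
  pos 7: 1010 XOR 1011 = 0001
Remainder (last 3 bits) = 001. This is the CRC / FCS.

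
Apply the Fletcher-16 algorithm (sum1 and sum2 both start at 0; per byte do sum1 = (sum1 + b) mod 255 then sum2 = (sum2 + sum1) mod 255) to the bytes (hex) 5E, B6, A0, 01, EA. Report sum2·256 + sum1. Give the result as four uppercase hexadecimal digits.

81A1

Running sums (mod 255):
  after byte 0 (5E): sum1=94, sum2=94
  after byte 1 (B6): sum1=21, sum2=115
  after byte 2 (A0): sum1=181, sum2=41
  after byte 3 (01): sum1=182, sum2=223
  after byte 4 (EA): sum1=161, sum2=129
Checksum = sum2·256 + sum1 = 129·256 + 161 = 33185 = 0x81A1.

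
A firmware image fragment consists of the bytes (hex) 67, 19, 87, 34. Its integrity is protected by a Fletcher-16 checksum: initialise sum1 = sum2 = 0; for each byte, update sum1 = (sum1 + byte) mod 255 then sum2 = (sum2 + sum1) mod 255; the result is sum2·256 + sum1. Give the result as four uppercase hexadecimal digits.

Running sums (mod 255):
  after byte 0 (67): sum1=103, sum2=103
  after byte 1 (19): sum1=128, sum2=231
  after byte 2 (87): sum1=8, sum2=239
  after byte 3 (34): sum1=60, sum2=44
Checksum = sum2·256 + sum1 = 44·256 + 60 = 11324 = 0x2C3C.

2C3C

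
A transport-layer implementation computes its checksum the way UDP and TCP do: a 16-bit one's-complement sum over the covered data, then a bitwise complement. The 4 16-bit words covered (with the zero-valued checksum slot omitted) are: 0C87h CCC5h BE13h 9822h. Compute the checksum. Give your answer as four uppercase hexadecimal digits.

D07C

One's-complement addition (fold any carry out of bit 15 back into bit 0):
  0x0C87 + 0xCCC5 = 0x0D94C
  0xD94C + 0xBE13 = 0x1975F → wrap carry → 0x9760
  0x9760 + 0x9822 = 0x12F82 → wrap carry → 0x2F83
One's-complement sum = 0x2F83.
Checksum = ~0x2F83 & 0xFFFF = 0xD07C.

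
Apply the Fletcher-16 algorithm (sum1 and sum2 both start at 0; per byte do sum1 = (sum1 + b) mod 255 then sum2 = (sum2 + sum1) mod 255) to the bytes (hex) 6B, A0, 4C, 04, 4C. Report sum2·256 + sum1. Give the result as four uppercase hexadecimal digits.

Running sums (mod 255):
  after byte 0 (6B): sum1=107, sum2=107
  after byte 1 (A0): sum1=12, sum2=119
  after byte 2 (4C): sum1=88, sum2=207
  after byte 3 (04): sum1=92, sum2=44
  after byte 4 (4C): sum1=168, sum2=212
Checksum = sum2·256 + sum1 = 212·256 + 168 = 54440 = 0xD4A8.

D4A8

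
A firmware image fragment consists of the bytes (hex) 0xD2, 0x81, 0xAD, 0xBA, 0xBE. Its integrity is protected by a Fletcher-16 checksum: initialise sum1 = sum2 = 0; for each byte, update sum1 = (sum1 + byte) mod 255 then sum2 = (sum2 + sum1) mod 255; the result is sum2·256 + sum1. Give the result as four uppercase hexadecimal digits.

Running sums (mod 255):
  after byte 0 (0xD2): sum1=210, sum2=210
  after byte 1 (0x81): sum1=84, sum2=39
  after byte 2 (0xAD): sum1=2, sum2=41
  after byte 3 (0xBA): sum1=188, sum2=229
  after byte 4 (0xBE): sum1=123, sum2=97
Checksum = sum2·256 + sum1 = 97·256 + 123 = 24955 = 0x617B.

617B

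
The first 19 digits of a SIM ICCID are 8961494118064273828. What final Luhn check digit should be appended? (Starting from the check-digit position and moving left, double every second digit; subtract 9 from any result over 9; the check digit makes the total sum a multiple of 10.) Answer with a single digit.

4

Partial digits right→left: 8 2 8 3 7 2 4 6 0 8 1 1 4 9 4 1 6 9 8
Double every second digit counting from the check-digit position (so the 1st, 3rd, 5th, ... of the partial from the right).
  doubled (with −9 where >9): 7 7 5 8 0 2 8 8 3 7 → sum 55
  kept as-is: 2 3 2 6 8 1 9 1 9 → sum 41
Total = 55 + 41 = 96.
Check digit = (10 − (96 mod 10)) mod 10 = 4.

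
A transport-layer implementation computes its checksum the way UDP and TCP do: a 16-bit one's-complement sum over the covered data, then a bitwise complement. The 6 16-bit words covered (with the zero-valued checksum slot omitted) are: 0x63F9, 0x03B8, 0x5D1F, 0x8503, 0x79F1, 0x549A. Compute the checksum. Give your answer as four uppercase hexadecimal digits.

E79F

One's-complement addition (fold any carry out of bit 15 back into bit 0):
  0x63F9 + 0x03B8 = 0x067B1
  0x67B1 + 0x5D1F = 0x0C4D0
  0xC4D0 + 0x8503 = 0x149D3 → wrap carry → 0x49D4
  0x49D4 + 0x79F1 = 0x0C3C5
  0xC3C5 + 0x549A = 0x1185F → wrap carry → 0x1860
One's-complement sum = 0x1860.
Checksum = ~0x1860 & 0xFFFF = 0xE79F.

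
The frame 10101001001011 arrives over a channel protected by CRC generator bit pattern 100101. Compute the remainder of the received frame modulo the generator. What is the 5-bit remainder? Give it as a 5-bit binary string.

00000

Modulo-2 division of 10101001001011 by 100101:
  pos 0: 101010 XOR 100101 = 001111
  pos 2: 111101 XOR 100101 = 011000
  pos 3: 110000 XOR 100101 = 010101
  pos 4: 101010 XOR 100101 = 001111
  pos 6: 111110 XOR 100101 = 011011
  pos 7: 110111 XOR 100101 = 010010
  pos 8: 100101 XOR 100101 = 000000
Remainder = 00000 (zero — the frame passes the CRC check).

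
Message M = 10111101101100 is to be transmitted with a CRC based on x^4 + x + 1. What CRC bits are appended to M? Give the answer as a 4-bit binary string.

Append 4 zeros: 101111011011000000. Divide by 10011 (XOR where the leading bit is 1):
  pos 0: 10111 XOR 10011 = 00100
  pos 2: 10010 XOR 10011 = 00001
  pos 6: 11101 XOR 10011 = 01110
  pos 7: 11101 XOR 10011 = 01110
  pos 8: 11100 XOR 10011 = 01111
  pos 9: 11110 XOR 10011 = 01101
  pos 10: 11010 XOR 10011 = 01001
  pos 11: 10010 XOR 10011 = 00001
Remainder (last 4 bits) = 0100. This is the CRC / FCS.

0100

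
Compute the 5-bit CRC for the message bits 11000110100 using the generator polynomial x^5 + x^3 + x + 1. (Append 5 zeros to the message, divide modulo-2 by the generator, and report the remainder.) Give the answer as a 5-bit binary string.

11100

Append 5 zeros: 1100011010000000. Divide by 101011 (XOR where the leading bit is 1):
  pos 0: 110001 XOR 101011 = 011010
  pos 1: 110101 XOR 101011 = 011110
  pos 2: 111100 XOR 101011 = 010111
  pos 3: 101111 XOR 101011 = 000100
  pos 6: 100000 XOR 101011 = 001011
  pos 8: 101100 XOR 101011 = 000111
Remainder (last 5 bits) = 11100. This is the CRC / FCS.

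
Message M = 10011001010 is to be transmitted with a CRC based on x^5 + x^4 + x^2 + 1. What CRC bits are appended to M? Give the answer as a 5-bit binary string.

Append 5 zeros: 1001100101000000. Divide by 110101 (XOR where the leading bit is 1):
  pos 0: 100110 XOR 110101 = 010011
  pos 1: 100110 XOR 110101 = 010011
  pos 2: 100111 XOR 110101 = 010010
  pos 3: 100100 XOR 110101 = 010001
  pos 4: 100011 XOR 110101 = 010110
  pos 5: 101100 XOR 110101 = 011001
  pos 6: 110010 XOR 110101 = 000111
  pos 9: 111000 XOR 110101 = 001101
Remainder (last 5 bits) = 11010. This is the CRC / FCS.

11010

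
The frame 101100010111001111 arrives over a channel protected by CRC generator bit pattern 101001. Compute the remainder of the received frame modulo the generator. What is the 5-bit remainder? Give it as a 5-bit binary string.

00100

Modulo-2 division of 101100010111001111 by 101001:
  pos 0: 101100 XOR 101001 = 000101
  pos 3: 101010 XOR 101001 = 000011
  pos 7: 111110 XOR 101001 = 010111
  pos 8: 101110 XOR 101001 = 000111
  pos 11: 111111 XOR 101001 = 010110
  pos 12: 101101 XOR 101001 = 000100
Remainder = 00100 (nonzero — an error is detected).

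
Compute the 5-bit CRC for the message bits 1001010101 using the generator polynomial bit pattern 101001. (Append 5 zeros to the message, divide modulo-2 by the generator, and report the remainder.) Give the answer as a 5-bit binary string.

Append 5 zeros: 100101010100000. Divide by 101001 (XOR where the leading bit is 1):
  pos 0: 100101 XOR 101001 = 001100
  pos 2: 110001 XOR 101001 = 011000
  pos 3: 110000 XOR 101001 = 011001
  pos 4: 110011 XOR 101001 = 011010
  pos 5: 110100 XOR 101001 = 011101
  pos 6: 111010 XOR 101001 = 010011
  pos 7: 100110 XOR 101001 = 001111
  pos 9: 111100 XOR 101001 = 010101
Remainder (last 5 bits) = 10101. This is the CRC / FCS.

10101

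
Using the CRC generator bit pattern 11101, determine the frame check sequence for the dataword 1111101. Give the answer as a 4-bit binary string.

Append 4 zeros: 11111010000. Divide by 11101 (XOR where the leading bit is 1):
  pos 0: 11111 XOR 11101 = 00010
  pos 3: 10010 XOR 11101 = 01111
  pos 4: 11110 XOR 11101 = 00011
Remainder (last 4 bits) = 1100. This is the CRC / FCS.

1100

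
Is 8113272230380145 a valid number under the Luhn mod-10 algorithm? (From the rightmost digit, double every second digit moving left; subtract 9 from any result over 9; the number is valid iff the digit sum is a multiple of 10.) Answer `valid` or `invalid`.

From the right, keep odd positions and double even positions (subtract 9 from any doubled value over 9):
  doubled (positions 2,4,...): 8 0 6 6 4 4 2 7 → sum 37
  kept (positions 1,3,...): 5 1 8 0 2 7 3 1 → sum 27
Total = 64.
64 mod 10 = 4, so the number is invalid.

invalid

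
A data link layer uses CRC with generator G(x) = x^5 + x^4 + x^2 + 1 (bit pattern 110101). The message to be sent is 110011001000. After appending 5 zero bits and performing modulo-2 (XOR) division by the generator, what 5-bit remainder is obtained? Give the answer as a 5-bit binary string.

00111

Append 5 zeros: 11001100100000000. Divide by 110101 (XOR where the leading bit is 1):
  pos 0: 110011 XOR 110101 = 000110
  pos 3: 110001 XOR 110101 = 000100
  pos 6: 100000 XOR 110101 = 010101
  pos 7: 101010 XOR 110101 = 011111
  pos 8: 111110 XOR 110101 = 001011
  pos 10: 101100 XOR 110101 = 011001
  pos 11: 110010 XOR 110101 = 000111
Remainder (last 5 bits) = 00111. This is the CRC / FCS.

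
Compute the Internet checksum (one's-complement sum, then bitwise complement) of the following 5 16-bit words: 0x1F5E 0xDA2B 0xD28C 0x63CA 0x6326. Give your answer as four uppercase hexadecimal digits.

One's-complement addition (fold any carry out of bit 15 back into bit 0):
  0x1F5E + 0xDA2B = 0x0F989
  0xF989 + 0xD28C = 0x1CC15 → wrap carry → 0xCC16
  0xCC16 + 0x63CA = 0x12FE0 → wrap carry → 0x2FE1
  0x2FE1 + 0x6326 = 0x09307
One's-complement sum = 0x9307.
Checksum = ~0x9307 & 0xFFFF = 0x6CF8.

6CF8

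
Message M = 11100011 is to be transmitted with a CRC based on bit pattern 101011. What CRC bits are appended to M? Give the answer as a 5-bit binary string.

Append 5 zeros: 1110001100000. Divide by 101011 (XOR where the leading bit is 1):
  pos 0: 111000 XOR 101011 = 010011
  pos 1: 100111 XOR 101011 = 001100
  pos 3: 110010 XOR 101011 = 011001
  pos 4: 110010 XOR 101011 = 011001
  pos 5: 110010 XOR 101011 = 011001
  pos 6: 110010 XOR 101011 = 011001
  pos 7: 110010 XOR 101011 = 011001
Remainder (last 5 bits) = 11001. This is the CRC / FCS.

11001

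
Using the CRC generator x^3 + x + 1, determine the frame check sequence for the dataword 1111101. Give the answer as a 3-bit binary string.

Append 3 zeros: 1111101000. Divide by 1011 (XOR where the leading bit is 1):
  pos 0: 1111 XOR 1011 = 0100
  pos 1: 1001 XOR 1011 = 0010
  pos 3: 1001 XOR 1011 = 0010
  pos 5: 1000 XOR 1011 = 0011
Remainder (last 3 bits) = 110. This is the CRC / FCS.

110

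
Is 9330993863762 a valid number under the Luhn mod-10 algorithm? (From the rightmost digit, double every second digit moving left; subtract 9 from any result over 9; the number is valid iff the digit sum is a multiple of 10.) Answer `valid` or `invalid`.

valid

From the right, keep odd positions and double even positions (subtract 9 from any doubled value over 9):
  doubled (positions 2,4,...): 3 6 7 9 0 6 → sum 31
  kept (positions 1,3,...): 2 7 6 3 9 3 9 → sum 39
Total = 70.
70 mod 10 = 0, so the number is valid.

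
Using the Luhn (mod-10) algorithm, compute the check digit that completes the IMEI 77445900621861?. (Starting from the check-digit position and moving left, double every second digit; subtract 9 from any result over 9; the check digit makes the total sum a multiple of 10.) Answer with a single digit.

6

Partial digits right→left: 1 6 8 1 2 6 0 0 9 5 4 4 7 7
Double every second digit counting from the check-digit position (so the 1st, 3rd, 5th, ... of the partial from the right).
  doubled (with −9 where >9): 2 7 4 0 9 8 5 → sum 35
  kept as-is: 6 1 6 0 5 4 7 → sum 29
Total = 35 + 29 = 64.
Check digit = (10 − (64 mod 10)) mod 10 = 6.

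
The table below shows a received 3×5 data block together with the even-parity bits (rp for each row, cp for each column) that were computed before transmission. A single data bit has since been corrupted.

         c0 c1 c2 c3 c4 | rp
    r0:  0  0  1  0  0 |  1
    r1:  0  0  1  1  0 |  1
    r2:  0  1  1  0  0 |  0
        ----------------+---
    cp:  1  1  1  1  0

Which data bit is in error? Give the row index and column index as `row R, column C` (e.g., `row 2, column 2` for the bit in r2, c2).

row 1, column 0

Recompute each row's even parity and compare to rp:
  r0: data parity 1, sent rp 1 → ok
  r1: data parity 0, sent rp 1 → mismatch
  r2: data parity 0, sent rp 0 → ok
Recompute each column's even parity and compare to cp:
  c0: data parity 0, sent cp 1 → mismatch
  c1: data parity 1, sent cp 1 → ok
  c2: data parity 1, sent cp 1 → ok
  c3: data parity 1, sent cp 1 → ok
  c4: data parity 0, sent cp 0 → ok
Exactly one row (r1) and one column (c0) fail → the flipped bit is at their intersection.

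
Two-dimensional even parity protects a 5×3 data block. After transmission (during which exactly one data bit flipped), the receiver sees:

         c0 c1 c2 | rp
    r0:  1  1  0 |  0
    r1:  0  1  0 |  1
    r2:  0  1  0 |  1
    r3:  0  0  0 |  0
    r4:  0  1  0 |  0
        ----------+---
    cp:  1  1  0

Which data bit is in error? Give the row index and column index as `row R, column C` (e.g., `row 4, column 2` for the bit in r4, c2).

Recompute each row's even parity and compare to rp:
  r0: data parity 0, sent rp 0 → ok
  r1: data parity 1, sent rp 1 → ok
  r2: data parity 1, sent rp 1 → ok
  r3: data parity 0, sent rp 0 → ok
  r4: data parity 1, sent rp 0 → mismatch
Recompute each column's even parity and compare to cp:
  c0: data parity 1, sent cp 1 → ok
  c1: data parity 0, sent cp 1 → mismatch
  c2: data parity 0, sent cp 0 → ok
Exactly one row (r4) and one column (c1) fail → the flipped bit is at their intersection.

row 4, column 1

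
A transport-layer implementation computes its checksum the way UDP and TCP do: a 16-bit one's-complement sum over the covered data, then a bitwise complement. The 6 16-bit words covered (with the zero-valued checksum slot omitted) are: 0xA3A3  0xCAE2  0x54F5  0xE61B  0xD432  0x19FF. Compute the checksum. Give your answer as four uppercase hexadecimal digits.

One's-complement addition (fold any carry out of bit 15 back into bit 0):
  0xA3A3 + 0xCAE2 = 0x16E85 → wrap carry → 0x6E86
  0x6E86 + 0x54F5 = 0x0C37B
  0xC37B + 0xE61B = 0x1A996 → wrap carry → 0xA997
  0xA997 + 0xD432 = 0x17DC9 → wrap carry → 0x7DCA
  0x7DCA + 0x19FF = 0x097C9
One's-complement sum = 0x97C9.
Checksum = ~0x97C9 & 0xFFFF = 0x6836.

6836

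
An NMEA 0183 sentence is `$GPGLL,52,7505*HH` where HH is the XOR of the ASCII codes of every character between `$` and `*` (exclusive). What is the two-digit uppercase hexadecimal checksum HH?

50

XOR the ASCII codes of the payload characters:
  'G' = 0x47 → acc = 0x47
  'P' = 0x50 → acc = 0x17
  'G' = 0x47 → acc = 0x50
  'L' = 0x4C → acc = 0x1C
  'L' = 0x4C → acc = 0x50
  ',' = 0x2C → acc = 0x7C
  '5' = 0x35 → acc = 0x49
  '2' = 0x32 → acc = 0x7B
  ',' = 0x2C → acc = 0x57
  '7' = 0x37 → acc = 0x60
  '5' = 0x35 → acc = 0x55
  '0' = 0x30 → acc = 0x65
  '5' = 0x35 → acc = 0x50
Checksum = 0x50.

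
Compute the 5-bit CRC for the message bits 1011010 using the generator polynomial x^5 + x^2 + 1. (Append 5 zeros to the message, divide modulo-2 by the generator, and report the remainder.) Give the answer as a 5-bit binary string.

11010

Append 5 zeros: 101101000000. Divide by 100101 (XOR where the leading bit is 1):
  pos 0: 101101 XOR 100101 = 001000
  pos 2: 100000 XOR 100101 = 000101
  pos 5: 101000 XOR 100101 = 001101
Remainder (last 5 bits) = 11010. This is the CRC / FCS.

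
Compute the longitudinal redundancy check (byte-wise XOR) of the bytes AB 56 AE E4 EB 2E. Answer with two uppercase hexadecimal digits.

72

XOR the bytes together:
  start with 0xAB
  0xAB ⊕ 0x56 = 0xFD
  0xFD ⊕ 0xAE = 0x53
  0x53 ⊕ 0xE4 = 0xB7
  0xB7 ⊕ 0xEB = 0x5C
  0x5C ⊕ 0x2E = 0x72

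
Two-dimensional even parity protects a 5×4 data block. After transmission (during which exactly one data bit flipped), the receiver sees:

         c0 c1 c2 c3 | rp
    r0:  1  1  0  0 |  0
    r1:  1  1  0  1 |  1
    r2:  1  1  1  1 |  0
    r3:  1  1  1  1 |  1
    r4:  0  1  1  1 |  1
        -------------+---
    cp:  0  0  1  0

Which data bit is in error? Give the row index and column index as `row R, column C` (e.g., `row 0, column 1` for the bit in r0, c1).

Recompute each row's even parity and compare to rp:
  r0: data parity 0, sent rp 0 → ok
  r1: data parity 1, sent rp 1 → ok
  r2: data parity 0, sent rp 0 → ok
  r3: data parity 0, sent rp 1 → mismatch
  r4: data parity 1, sent rp 1 → ok
Recompute each column's even parity and compare to cp:
  c0: data parity 0, sent cp 0 → ok
  c1: data parity 1, sent cp 0 → mismatch
  c2: data parity 1, sent cp 1 → ok
  c3: data parity 0, sent cp 0 → ok
Exactly one row (r3) and one column (c1) fail → the flipped bit is at their intersection.

row 3, column 1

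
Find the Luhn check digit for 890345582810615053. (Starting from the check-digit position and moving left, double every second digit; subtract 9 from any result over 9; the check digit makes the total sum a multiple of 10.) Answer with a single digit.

Partial digits right→left: 3 5 0 5 1 6 0 1 8 2 8 5 5 4 3 0 9 8
Double every second digit counting from the check-digit position (so the 1st, 3rd, 5th, ... of the partial from the right).
  doubled (with −9 where >9): 6 0 2 0 7 7 1 6 9 → sum 38
  kept as-is: 5 5 6 1 2 5 4 0 8 → sum 36
Total = 38 + 36 = 74.
Check digit = (10 − (74 mod 10)) mod 10 = 6.

6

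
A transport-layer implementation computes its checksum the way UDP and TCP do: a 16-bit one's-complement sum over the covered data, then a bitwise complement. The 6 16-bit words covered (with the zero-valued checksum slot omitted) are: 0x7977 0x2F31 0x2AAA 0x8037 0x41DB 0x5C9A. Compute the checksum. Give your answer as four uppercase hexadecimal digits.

One's-complement addition (fold any carry out of bit 15 back into bit 0):
  0x7977 + 0x2F31 = 0x0A8A8
  0xA8A8 + 0x2AAA = 0x0D352
  0xD352 + 0x8037 = 0x15389 → wrap carry → 0x538A
  0x538A + 0x41DB = 0x09565
  0x9565 + 0x5C9A = 0x0F1FF
One's-complement sum = 0xF1FF.
Checksum = ~0xF1FF & 0xFFFF = 0x0E00.

0E00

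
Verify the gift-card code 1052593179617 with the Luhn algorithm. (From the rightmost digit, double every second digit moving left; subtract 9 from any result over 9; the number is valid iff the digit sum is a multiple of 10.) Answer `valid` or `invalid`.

From the right, keep odd positions and double even positions (subtract 9 from any doubled value over 9):
  doubled (positions 2,4,...): 2 9 2 9 4 0 → sum 26
  kept (positions 1,3,...): 7 6 7 3 5 5 1 → sum 34
Total = 60.
60 mod 10 = 0, so the number is valid.

valid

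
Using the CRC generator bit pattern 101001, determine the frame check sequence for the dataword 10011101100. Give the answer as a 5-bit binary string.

10011

Append 5 zeros: 1001110110000000. Divide by 101001 (XOR where the leading bit is 1):
  pos 0: 100111 XOR 101001 = 001110
  pos 2: 111001 XOR 101001 = 010000
  pos 3: 100001 XOR 101001 = 001000
  pos 5: 100000 XOR 101001 = 001001
  pos 7: 100100 XOR 101001 = 001101
  pos 9: 110100 XOR 101001 = 011101
  pos 10: 111010 XOR 101001 = 010011
Remainder (last 5 bits) = 10011. This is the CRC / FCS.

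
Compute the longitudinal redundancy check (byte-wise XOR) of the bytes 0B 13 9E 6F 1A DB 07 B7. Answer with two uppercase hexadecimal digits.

98

XOR the bytes together:
  start with 0x0B
  0x0B ⊕ 0x13 = 0x18
  0x18 ⊕ 0x9E = 0x86
  0x86 ⊕ 0x6F = 0xE9
  0xE9 ⊕ 0x1A = 0xF3
  0xF3 ⊕ 0xDB = 0x28
  0x28 ⊕ 0x07 = 0x2F
  0x2F ⊕ 0xB7 = 0x98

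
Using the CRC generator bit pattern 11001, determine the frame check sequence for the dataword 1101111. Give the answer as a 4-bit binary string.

0101

Append 4 zeros: 11011110000. Divide by 11001 (XOR where the leading bit is 1):
  pos 0: 11011 XOR 11001 = 00010
  pos 3: 10110 XOR 11001 = 01111
  pos 4: 11110 XOR 11001 = 00111
  pos 6: 11100 XOR 11001 = 00101
Remainder (last 4 bits) = 0101. This is the CRC / FCS.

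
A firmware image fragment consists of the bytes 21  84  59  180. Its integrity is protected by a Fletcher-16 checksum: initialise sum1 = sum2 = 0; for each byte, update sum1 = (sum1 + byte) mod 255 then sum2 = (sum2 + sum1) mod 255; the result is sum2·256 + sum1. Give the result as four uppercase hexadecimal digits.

7C59

Running sums (mod 255):
  after byte 0 (21): sum1=21, sum2=21
  after byte 1 (84): sum1=105, sum2=126
  after byte 2 (59): sum1=164, sum2=35
  after byte 3 (180): sum1=89, sum2=124
Checksum = sum2·256 + sum1 = 124·256 + 89 = 31833 = 0x7C59.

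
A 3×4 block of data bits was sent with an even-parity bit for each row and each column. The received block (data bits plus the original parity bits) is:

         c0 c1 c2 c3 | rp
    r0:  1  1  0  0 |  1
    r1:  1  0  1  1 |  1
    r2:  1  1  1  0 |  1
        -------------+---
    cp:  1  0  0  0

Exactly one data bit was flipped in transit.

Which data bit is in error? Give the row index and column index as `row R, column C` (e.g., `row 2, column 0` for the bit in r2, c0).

row 0, column 3

Recompute each row's even parity and compare to rp:
  r0: data parity 0, sent rp 1 → mismatch
  r1: data parity 1, sent rp 1 → ok
  r2: data parity 1, sent rp 1 → ok
Recompute each column's even parity and compare to cp:
  c0: data parity 1, sent cp 1 → ok
  c1: data parity 0, sent cp 0 → ok
  c2: data parity 0, sent cp 0 → ok
  c3: data parity 1, sent cp 0 → mismatch
Exactly one row (r0) and one column (c3) fail → the flipped bit is at their intersection.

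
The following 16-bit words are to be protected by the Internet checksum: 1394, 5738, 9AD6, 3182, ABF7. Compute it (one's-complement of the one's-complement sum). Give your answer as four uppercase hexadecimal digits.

One's-complement addition (fold any carry out of bit 15 back into bit 0):
  0x1394 + 0x5738 = 0x06ACC
  0x6ACC + 0x9AD6 = 0x105A2 → wrap carry → 0x05A3
  0x05A3 + 0x3182 = 0x03725
  0x3725 + 0xABF7 = 0x0E31C
One's-complement sum = 0xE31C.
Checksum = ~0xE31C & 0xFFFF = 0x1CE3.

1CE3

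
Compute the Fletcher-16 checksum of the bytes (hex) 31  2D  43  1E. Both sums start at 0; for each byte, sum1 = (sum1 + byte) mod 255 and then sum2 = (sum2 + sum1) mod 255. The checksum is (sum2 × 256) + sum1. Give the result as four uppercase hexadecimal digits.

F0BF

Running sums (mod 255):
  after byte 0 (31): sum1=49, sum2=49
  after byte 1 (2D): sum1=94, sum2=143
  after byte 2 (43): sum1=161, sum2=49
  after byte 3 (1E): sum1=191, sum2=240
Checksum = sum2·256 + sum1 = 240·256 + 191 = 61631 = 0xF0BF.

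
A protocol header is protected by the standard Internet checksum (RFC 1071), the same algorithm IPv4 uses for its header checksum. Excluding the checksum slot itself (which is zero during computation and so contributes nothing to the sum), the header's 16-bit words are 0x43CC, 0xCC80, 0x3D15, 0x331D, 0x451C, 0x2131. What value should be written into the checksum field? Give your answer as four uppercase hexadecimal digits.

One's-complement addition (fold any carry out of bit 15 back into bit 0):
  0x43CC + 0xCC80 = 0x1104C → wrap carry → 0x104D
  0x104D + 0x3D15 = 0x04D62
  0x4D62 + 0x331D = 0x0807F
  0x807F + 0x451C = 0x0C59B
  0xC59B + 0x2131 = 0x0E6CC
One's-complement sum = 0xE6CC.
Checksum = ~0xE6CC & 0xFFFF = 0x1933.

1933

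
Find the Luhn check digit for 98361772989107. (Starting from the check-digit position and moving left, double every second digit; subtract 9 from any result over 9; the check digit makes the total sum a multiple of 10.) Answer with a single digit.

Partial digits right→left: 7 0 1 9 8 9 2 7 7 1 6 3 8 9
Double every second digit counting from the check-digit position (so the 1st, 3rd, 5th, ... of the partial from the right).
  doubled (with −9 where >9): 5 2 7 4 5 3 7 → sum 33
  kept as-is: 0 9 9 7 1 3 9 → sum 38
Total = 33 + 38 = 71.
Check digit = (10 − (71 mod 10)) mod 10 = 9.

9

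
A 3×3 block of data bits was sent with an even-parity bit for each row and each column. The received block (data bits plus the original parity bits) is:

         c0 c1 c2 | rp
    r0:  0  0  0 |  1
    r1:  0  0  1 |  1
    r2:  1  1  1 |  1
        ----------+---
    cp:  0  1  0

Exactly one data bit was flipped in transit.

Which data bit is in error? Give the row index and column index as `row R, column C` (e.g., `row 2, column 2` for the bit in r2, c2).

Recompute each row's even parity and compare to rp:
  r0: data parity 0, sent rp 1 → mismatch
  r1: data parity 1, sent rp 1 → ok
  r2: data parity 1, sent rp 1 → ok
Recompute each column's even parity and compare to cp:
  c0: data parity 1, sent cp 0 → mismatch
  c1: data parity 1, sent cp 1 → ok
  c2: data parity 0, sent cp 0 → ok
Exactly one row (r0) and one column (c0) fail → the flipped bit is at their intersection.

row 0, column 0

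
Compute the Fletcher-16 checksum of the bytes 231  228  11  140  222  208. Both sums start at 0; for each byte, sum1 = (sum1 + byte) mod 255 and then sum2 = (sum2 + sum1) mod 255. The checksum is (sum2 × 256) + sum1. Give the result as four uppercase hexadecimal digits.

Running sums (mod 255):
  after byte 0 (231): sum1=231, sum2=231
  after byte 1 (228): sum1=204, sum2=180
  after byte 2 (11): sum1=215, sum2=140
  after byte 3 (140): sum1=100, sum2=240
  after byte 4 (222): sum1=67, sum2=52
  after byte 5 (208): sum1=20, sum2=72
Checksum = sum2·256 + sum1 = 72·256 + 20 = 18452 = 0x4814.

4814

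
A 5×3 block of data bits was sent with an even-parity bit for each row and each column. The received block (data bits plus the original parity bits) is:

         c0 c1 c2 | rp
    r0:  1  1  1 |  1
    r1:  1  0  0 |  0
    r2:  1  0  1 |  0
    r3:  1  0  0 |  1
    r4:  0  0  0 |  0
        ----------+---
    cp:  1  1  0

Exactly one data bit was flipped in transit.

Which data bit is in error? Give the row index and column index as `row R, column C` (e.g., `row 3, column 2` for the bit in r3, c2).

Recompute each row's even parity and compare to rp:
  r0: data parity 1, sent rp 1 → ok
  r1: data parity 1, sent rp 0 → mismatch
  r2: data parity 0, sent rp 0 → ok
  r3: data parity 1, sent rp 1 → ok
  r4: data parity 0, sent rp 0 → ok
Recompute each column's even parity and compare to cp:
  c0: data parity 0, sent cp 1 → mismatch
  c1: data parity 1, sent cp 1 → ok
  c2: data parity 0, sent cp 0 → ok
Exactly one row (r1) and one column (c0) fail → the flipped bit is at their intersection.

row 1, column 0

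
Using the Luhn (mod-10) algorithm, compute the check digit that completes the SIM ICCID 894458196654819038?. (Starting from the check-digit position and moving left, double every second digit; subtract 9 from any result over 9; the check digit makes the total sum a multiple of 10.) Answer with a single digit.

8

Partial digits right→left: 8 3 0 9 1 8 4 5 6 6 9 1 8 5 4 4 9 8
Double every second digit counting from the check-digit position (so the 1st, 3rd, 5th, ... of the partial from the right).
  doubled (with −9 where >9): 7 0 2 8 3 9 7 8 9 → sum 53
  kept as-is: 3 9 8 5 6 1 5 4 8 → sum 49
Total = 53 + 49 = 102.
Check digit = (10 − (102 mod 10)) mod 10 = 8.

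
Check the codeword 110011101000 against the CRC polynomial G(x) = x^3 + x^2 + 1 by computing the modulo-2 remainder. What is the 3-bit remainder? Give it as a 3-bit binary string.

011

Modulo-2 division of 110011101000 by 1101:
  pos 0: 1100 XOR 1101 = 0001
  pos 3: 1111 XOR 1101 = 0010
  pos 5: 1001 XOR 1101 = 0100
  pos 6: 1000 XOR 1101 = 0101
  pos 7: 1010 XOR 1101 = 0111
  pos 8: 1110 XOR 1101 = 0011
Remainder = 011 (nonzero — an error is detected).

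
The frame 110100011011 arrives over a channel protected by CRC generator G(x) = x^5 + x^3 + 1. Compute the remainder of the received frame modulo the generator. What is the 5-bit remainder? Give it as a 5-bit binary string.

11101

Modulo-2 division of 110100011011 by 101001:
  pos 0: 110100 XOR 101001 = 011101
  pos 1: 111010 XOR 101001 = 010011
  pos 2: 100111 XOR 101001 = 001110
  pos 4: 111010 XOR 101001 = 010011
  pos 5: 100111 XOR 101001 = 001110
Remainder = 11101 (nonzero — an error is detected).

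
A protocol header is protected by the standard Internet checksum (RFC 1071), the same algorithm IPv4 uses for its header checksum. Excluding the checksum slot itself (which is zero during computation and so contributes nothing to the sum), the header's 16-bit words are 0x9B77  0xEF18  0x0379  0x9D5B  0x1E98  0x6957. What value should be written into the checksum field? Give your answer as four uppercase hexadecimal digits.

4CAB

One's-complement addition (fold any carry out of bit 15 back into bit 0):
  0x9B77 + 0xEF18 = 0x18A8F → wrap carry → 0x8A90
  0x8A90 + 0x0379 = 0x08E09
  0x8E09 + 0x9D5B = 0x12B64 → wrap carry → 0x2B65
  0x2B65 + 0x1E98 = 0x049FD
  0x49FD + 0x6957 = 0x0B354
One's-complement sum = 0xB354.
Checksum = ~0xB354 & 0xFFFF = 0x4CAB.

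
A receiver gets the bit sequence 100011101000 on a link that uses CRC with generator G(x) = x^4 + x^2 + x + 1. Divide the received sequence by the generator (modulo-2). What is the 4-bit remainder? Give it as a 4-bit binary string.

Modulo-2 division of 100011101000 by 10111:
  pos 0: 10001 XOR 10111 = 00110
  pos 2: 11011 XOR 10111 = 01100
  pos 3: 11000 XOR 10111 = 01111
  pos 4: 11111 XOR 10111 = 01000
  pos 5: 10000 XOR 10111 = 00111
  pos 7: 11100 XOR 10111 = 01011
Remainder = 1011 (nonzero — an error is detected).

1011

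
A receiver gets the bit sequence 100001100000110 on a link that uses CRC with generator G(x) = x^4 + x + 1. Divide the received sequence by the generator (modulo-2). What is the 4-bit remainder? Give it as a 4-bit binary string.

Modulo-2 division of 100001100000110 by 10011:
  pos 0: 10000 XOR 10011 = 00011
  pos 3: 11110 XOR 10011 = 01101
  pos 4: 11010 XOR 10011 = 01001
  pos 5: 10010 XOR 10011 = 00001
  pos 9: 10011 XOR 10011 = 00000
Remainder = 0000 (zero — the frame passes the CRC check).

0000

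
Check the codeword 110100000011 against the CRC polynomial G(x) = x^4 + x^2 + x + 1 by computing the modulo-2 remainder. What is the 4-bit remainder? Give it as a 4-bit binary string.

Modulo-2 division of 110100000011 by 10111:
  pos 0: 11010 XOR 10111 = 01101
  pos 1: 11010 XOR 10111 = 01101
  pos 2: 11010 XOR 10111 = 01101
  pos 3: 11010 XOR 10111 = 01101
  pos 4: 11010 XOR 10111 = 01101
  pos 5: 11010 XOR 10111 = 01101
  pos 6: 11011 XOR 10111 = 01100
  pos 7: 11001 XOR 10111 = 01110
Remainder = 1110 (nonzero — an error is detected).

1110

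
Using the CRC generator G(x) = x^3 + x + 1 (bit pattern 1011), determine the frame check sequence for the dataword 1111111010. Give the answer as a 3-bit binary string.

110

Append 3 zeros: 1111111010000. Divide by 1011 (XOR where the leading bit is 1):
  pos 0: 1111 XOR 1011 = 0100
  pos 1: 1001 XOR 1011 = 0010
  pos 3: 1011 XOR 1011 = 0000
  pos 8: 1000 XOR 1011 = 0011
Remainder (last 3 bits) = 110. This is the CRC / FCS.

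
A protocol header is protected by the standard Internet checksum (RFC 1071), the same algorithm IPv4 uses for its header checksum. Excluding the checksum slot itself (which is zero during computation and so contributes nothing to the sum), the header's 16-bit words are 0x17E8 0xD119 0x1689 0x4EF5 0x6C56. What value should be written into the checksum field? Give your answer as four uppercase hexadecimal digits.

One's-complement addition (fold any carry out of bit 15 back into bit 0):
  0x17E8 + 0xD119 = 0x0E901
  0xE901 + 0x1689 = 0x0FF8A
  0xFF8A + 0x4EF5 = 0x14E7F → wrap carry → 0x4E80
  0x4E80 + 0x6C56 = 0x0BAD6
One's-complement sum = 0xBAD6.
Checksum = ~0xBAD6 & 0xFFFF = 0x4529.

4529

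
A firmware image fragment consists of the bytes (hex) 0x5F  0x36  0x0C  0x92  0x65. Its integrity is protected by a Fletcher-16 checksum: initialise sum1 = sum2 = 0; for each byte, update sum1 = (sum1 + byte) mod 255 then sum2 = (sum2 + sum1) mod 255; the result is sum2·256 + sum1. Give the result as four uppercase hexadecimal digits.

6499

Running sums (mod 255):
  after byte 0 (0x5F): sum1=95, sum2=95
  after byte 1 (0x36): sum1=149, sum2=244
  after byte 2 (0x0C): sum1=161, sum2=150
  after byte 3 (0x92): sum1=52, sum2=202
  after byte 4 (0x65): sum1=153, sum2=100
Checksum = sum2·256 + sum1 = 100·256 + 153 = 25753 = 0x6499.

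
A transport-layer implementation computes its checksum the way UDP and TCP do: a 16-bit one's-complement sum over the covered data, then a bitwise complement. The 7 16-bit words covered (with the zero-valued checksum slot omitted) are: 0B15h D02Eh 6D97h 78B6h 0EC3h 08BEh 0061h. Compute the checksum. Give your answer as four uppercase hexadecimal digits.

One's-complement addition (fold any carry out of bit 15 back into bit 0):
  0x0B15 + 0xD02E = 0x0DB43
  0xDB43 + 0x6D97 = 0x148DA → wrap carry → 0x48DB
  0x48DB + 0x78B6 = 0x0C191
  0xC191 + 0x0EC3 = 0x0D054
  0xD054 + 0x08BE = 0x0D912
  0xD912 + 0x0061 = 0x0D973
One's-complement sum = 0xD973.
Checksum = ~0xD973 & 0xFFFF = 0x268C.

268C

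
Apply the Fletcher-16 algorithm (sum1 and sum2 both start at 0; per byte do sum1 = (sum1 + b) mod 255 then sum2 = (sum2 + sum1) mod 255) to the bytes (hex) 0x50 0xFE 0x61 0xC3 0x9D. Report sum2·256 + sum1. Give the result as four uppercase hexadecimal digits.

D612

Running sums (mod 255):
  after byte 0 (0x50): sum1=80, sum2=80
  after byte 1 (0xFE): sum1=79, sum2=159
  after byte 2 (0x61): sum1=176, sum2=80
  after byte 3 (0xC3): sum1=116, sum2=196
  after byte 4 (0x9D): sum1=18, sum2=214
Checksum = sum2·256 + sum1 = 214·256 + 18 = 54802 = 0xD612.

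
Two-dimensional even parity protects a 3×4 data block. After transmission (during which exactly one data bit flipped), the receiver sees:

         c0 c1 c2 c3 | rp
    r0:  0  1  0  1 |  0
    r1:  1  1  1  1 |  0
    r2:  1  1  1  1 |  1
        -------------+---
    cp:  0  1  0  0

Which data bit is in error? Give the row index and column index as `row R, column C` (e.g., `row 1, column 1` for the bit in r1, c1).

row 2, column 3

Recompute each row's even parity and compare to rp:
  r0: data parity 0, sent rp 0 → ok
  r1: data parity 0, sent rp 0 → ok
  r2: data parity 0, sent rp 1 → mismatch
Recompute each column's even parity and compare to cp:
  c0: data parity 0, sent cp 0 → ok
  c1: data parity 1, sent cp 1 → ok
  c2: data parity 0, sent cp 0 → ok
  c3: data parity 1, sent cp 0 → mismatch
Exactly one row (r2) and one column (c3) fail → the flipped bit is at their intersection.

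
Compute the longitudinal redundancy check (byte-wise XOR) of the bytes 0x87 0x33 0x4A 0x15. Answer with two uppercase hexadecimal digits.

EB

XOR the bytes together:
  start with 0x87
  0x87 ⊕ 0x33 = 0xB4
  0xB4 ⊕ 0x4A = 0xFE
  0xFE ⊕ 0x15 = 0xEB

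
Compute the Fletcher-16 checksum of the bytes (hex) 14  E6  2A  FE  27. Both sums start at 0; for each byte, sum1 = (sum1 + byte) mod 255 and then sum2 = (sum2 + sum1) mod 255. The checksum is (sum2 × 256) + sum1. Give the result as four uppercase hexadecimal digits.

Running sums (mod 255):
  after byte 0 (14): sum1=20, sum2=20
  after byte 1 (E6): sum1=250, sum2=15
  after byte 2 (2A): sum1=37, sum2=52
  after byte 3 (FE): sum1=36, sum2=88
  after byte 4 (27): sum1=75, sum2=163
Checksum = sum2·256 + sum1 = 163·256 + 75 = 41803 = 0xA34B.

A34B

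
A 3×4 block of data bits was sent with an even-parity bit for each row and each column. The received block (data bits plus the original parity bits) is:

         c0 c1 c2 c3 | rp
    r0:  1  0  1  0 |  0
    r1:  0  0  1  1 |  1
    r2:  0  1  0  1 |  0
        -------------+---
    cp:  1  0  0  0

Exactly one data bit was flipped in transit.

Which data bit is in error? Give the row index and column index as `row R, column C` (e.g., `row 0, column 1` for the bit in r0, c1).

Recompute each row's even parity and compare to rp:
  r0: data parity 0, sent rp 0 → ok
  r1: data parity 0, sent rp 1 → mismatch
  r2: data parity 0, sent rp 0 → ok
Recompute each column's even parity and compare to cp:
  c0: data parity 1, sent cp 1 → ok
  c1: data parity 1, sent cp 0 → mismatch
  c2: data parity 0, sent cp 0 → ok
  c3: data parity 0, sent cp 0 → ok
Exactly one row (r1) and one column (c1) fail → the flipped bit is at their intersection.

row 1, column 1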